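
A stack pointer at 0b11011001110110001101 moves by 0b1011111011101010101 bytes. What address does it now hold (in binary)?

0b100111001010011100010

Add column by column in base 2, right to left:
  1+1 = 0 carry 1
  0+0+1 = 1
  1+1 = 0 carry 1
  1+0+1 = 0 carry 1
  0+1+1 = 0 carry 1
  0+0+1 = 1
  0+1 = 1
  1+0 = 1
  1+1 = 0 carry 1
  0+1+1 = 0 carry 1
  1+1+1 = 1 carry 1
  1+0+1 = 0 carry 1
  1+1+1 = 1 carry 1
  0+1+1 = 0 carry 1
  0+1+1 = 0 carry 1
  1+1+1 = 1 carry 1
  1+1+1 = 1 carry 1
  0+0+1 = 1
  1+1 = 0 carry 1
  1+0+1 = 0 carry 1
  final carry 1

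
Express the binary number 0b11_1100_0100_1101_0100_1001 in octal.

0o17046511

Group the bits in threes: 001 111 000 100 110 101 001 001 → 17046511.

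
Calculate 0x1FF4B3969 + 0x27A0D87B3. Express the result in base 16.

Add column by column in base 16, right to left:
  9+3 = C
  6+B = 1 carry 1
  9+7+1 = 1 carry 1
  3+8+1 = C
  B+D = 8 carry 1
  4+0+1 = 5
  F+A = 9 carry 1
  F+7+1 = 7 carry 1
  1+2+1 = 4

0x47958C11C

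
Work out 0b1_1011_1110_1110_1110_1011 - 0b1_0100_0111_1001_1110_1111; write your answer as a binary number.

0b1110111010011111100

Subtract column by column in base 2:
  1-1 → 0
  1-1 → 0
  0-1 → 1 (borrow)
  1-1-1 → 1 (borrow)
  0-0-1 → 1 (borrow)
  1-1-1 → 1 (borrow)
  1-1-1 → 1 (borrow)
  1-1-1 → 1 (borrow)
  0-1-1 → 0 (borrow)
  1-0-1 → 0
  1-0 → 1
  1-1 → 0
  0-1 → 1 (borrow)
  1-1-1 → 1 (borrow)
  1-1-1 → 1 (borrow)
  1-0-1 → 0
  1-0 → 1
  1-0 → 1
  0-1 → 1 (borrow)
  1-0-1 → 0
  1-1 → 0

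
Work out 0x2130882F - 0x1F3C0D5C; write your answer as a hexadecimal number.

0x1F47AD3

Subtract column by column in base 16:
  F-C → 3
  2-5 → D (borrow)
  8-D-1 → A (borrow)
  8-0-1 → 7
  0-C → 4 (borrow)
  3-3-1 → F (borrow)
  1-F-1 → 1 (borrow)
  2-1-1 → 0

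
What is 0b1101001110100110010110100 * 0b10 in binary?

0b11010011101001100101101000

Multiply each base-2 digit by 2, carrying:
  0×2 = 0 → write 0
  0×2 = 0 → write 0
  1×2 = 2 → write 0 carry 1
  0×2+1 = 1 → write 1
  1×2 = 2 → write 0 carry 1
  1×2+1 = 3 → write 1 carry 1
  0×2+1 = 1 → write 1
  1×2 = 2 → write 0 carry 1
  0×2+1 = 1 → write 1
  0×2 = 0 → write 0
  1×2 = 2 → write 0 carry 1
  1×2+1 = 3 → write 1 carry 1
  0×2+1 = 1 → write 1
  0×2 = 0 → write 0
  1×2 = 2 → write 0 carry 1
  0×2+1 = 1 → write 1
  1×2 = 2 → write 0 carry 1
  1×2+1 = 3 → write 1 carry 1
  1×2+1 = 3 → write 1 carry 1
  0×2+1 = 1 → write 1
  0×2 = 0 → write 0
  1×2 = 2 → write 0 carry 1
  0×2+1 = 1 → write 1
  1×2 = 2 → write 0 carry 1
  1×2+1 = 3 → write 1 carry 1
  remaining carry: 1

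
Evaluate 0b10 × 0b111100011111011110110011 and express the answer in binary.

Multiply each base-2 digit by 2, carrying:
  1×2 = 2 → write 0 carry 1
  1×2+1 = 3 → write 1 carry 1
  0×2+1 = 1 → write 1
  0×2 = 0 → write 0
  1×2 = 2 → write 0 carry 1
  1×2+1 = 3 → write 1 carry 1
  0×2+1 = 1 → write 1
  1×2 = 2 → write 0 carry 1
  1×2+1 = 3 → write 1 carry 1
  1×2+1 = 3 → write 1 carry 1
  1×2+1 = 3 → write 1 carry 1
  0×2+1 = 1 → write 1
  1×2 = 2 → write 0 carry 1
  1×2+1 = 3 → write 1 carry 1
  1×2+1 = 3 → write 1 carry 1
  1×2+1 = 3 → write 1 carry 1
  1×2+1 = 3 → write 1 carry 1
  0×2+1 = 1 → write 1
  0×2 = 0 → write 0
  0×2 = 0 → write 0
  1×2 = 2 → write 0 carry 1
  1×2+1 = 3 → write 1 carry 1
  1×2+1 = 3 → write 1 carry 1
  1×2+1 = 3 → write 1 carry 1
  remaining carry: 1

0b1111000111110111101100110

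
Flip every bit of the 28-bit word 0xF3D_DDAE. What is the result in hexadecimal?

Each hex digit d becomes F−d:
  F→0, 3→C, D→2, D→2, D→2, A→5, E→1

0x0C22251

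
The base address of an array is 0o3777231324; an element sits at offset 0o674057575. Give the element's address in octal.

0o4673311121

Add column by column in base 8, right to left:
  4+5 = 1 carry 1
  2+7+1 = 2 carry 1
  3+5+1 = 1 carry 1
  1+7+1 = 1 carry 1
  3+5+1 = 1 carry 1
  2+0+1 = 3
  7+4 = 3 carry 1
  7+7+1 = 7 carry 1
  7+6+1 = 6 carry 1
  3+0+1 = 4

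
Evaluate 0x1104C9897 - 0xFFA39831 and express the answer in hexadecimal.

Subtract column by column in base 16:
  7-1 → 6
  9-3 → 6
  8-8 → 0
  9-9 → 0
  C-3 → 9
  4-A → A (borrow)
  0-F-1 → 0 (borrow)
  1-F-1 → 1 (borrow)
  1-0-1 → 0

0x10A90066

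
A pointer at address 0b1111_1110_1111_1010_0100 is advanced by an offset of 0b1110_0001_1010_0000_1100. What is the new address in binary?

Add column by column in base 2, right to left:
  0+0 = 0
  0+0 = 0
  1+1 = 0 carry 1
  0+1+1 = 0 carry 1
  0+0+1 = 1
  1+0 = 1
  0+0 = 0
  1+0 = 1
  1+0 = 1
  1+1 = 0 carry 1
  1+0+1 = 0 carry 1
  1+1+1 = 1 carry 1
  0+1+1 = 0 carry 1
  1+0+1 = 0 carry 1
  1+0+1 = 0 carry 1
  1+0+1 = 0 carry 1
  1+0+1 = 0 carry 1
  1+1+1 = 1 carry 1
  1+1+1 = 1 carry 1
  1+1+1 = 1 carry 1
  final carry 1

0b111100000100110110000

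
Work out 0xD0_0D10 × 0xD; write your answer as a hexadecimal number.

0xA90A9D0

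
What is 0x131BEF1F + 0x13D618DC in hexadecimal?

Add column by column in base 16, right to left:
  F+C = B carry 1
  1+D+1 = F
  F+8 = 7 carry 1
  E+1+1 = 0 carry 1
  B+6+1 = 2 carry 1
  1+D+1 = F
  3+3 = 6
  1+1 = 2

0x26F207FB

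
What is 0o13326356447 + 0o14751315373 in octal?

Add column by column in base 8, right to left:
  7+3 = 2 carry 1
  4+7+1 = 4 carry 1
  4+3+1 = 0 carry 1
  6+5+1 = 4 carry 1
  5+1+1 = 7
  3+3 = 6
  6+1 = 7
  2+5 = 7
  3+7 = 2 carry 1
  3+4+1 = 0 carry 1
  1+1+1 = 3

0o30277674042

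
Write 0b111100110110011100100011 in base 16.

0xF36723

Group the bits into nibbles: 1111 0011 0110 0111 0010 0011 → F36723.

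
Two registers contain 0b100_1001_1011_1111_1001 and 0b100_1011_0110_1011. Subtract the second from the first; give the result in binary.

0b1000101000010001110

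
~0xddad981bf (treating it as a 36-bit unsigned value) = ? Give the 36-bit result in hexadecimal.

Each hex digit d becomes f−d:
  d→2, d→2, a→5, d→2, 9→6, 8→7, 1→e, b→4, f→0

0x225267e40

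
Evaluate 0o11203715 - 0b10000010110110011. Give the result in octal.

0o11001032

0b10000010110110011 = 0o202663 in octal.
Subtract column by column in base 8:
  5-3 → 2
  1-6 → 3 (borrow)
  7-6-1 → 0
  3-2 → 1
  0-0 → 0
  2-2 → 0
  1-0 → 1
  1-0 → 1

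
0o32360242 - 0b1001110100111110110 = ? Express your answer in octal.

0o31173254

0b1001110100111110110 = 0o1164766 in octal.
Subtract column by column in base 8:
  2-6 → 4 (borrow)
  4-6-1 → 5 (borrow)
  2-7-1 → 2 (borrow)
  0-4-1 → 3 (borrow)
  6-6-1 → 7 (borrow)
  3-1-1 → 1
  2-1 → 1
  3-0 → 3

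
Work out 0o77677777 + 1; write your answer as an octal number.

The trailing 5 digits are 7 (max in base 8), so adding 1 cascades: they roll to 0 and the next digit up increments.

0o77700000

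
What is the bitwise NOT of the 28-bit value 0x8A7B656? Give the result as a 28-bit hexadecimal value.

Each hex digit d becomes F−d:
  8→7, A→5, 7→8, B→4, 6→9, 5→A, 6→9

0x75849A9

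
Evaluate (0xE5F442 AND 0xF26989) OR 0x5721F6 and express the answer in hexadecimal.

0xE5F442 AND 0xF26989 = 0xE06000.
Then OR with 0x5721F6.

0xF761F6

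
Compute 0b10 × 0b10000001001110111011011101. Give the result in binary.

0b100000010011101110110111010

Multiply each base-2 digit by 2, carrying:
  1×2 = 2 → write 0 carry 1
  0×2+1 = 1 → write 1
  1×2 = 2 → write 0 carry 1
  1×2+1 = 3 → write 1 carry 1
  1×2+1 = 3 → write 1 carry 1
  0×2+1 = 1 → write 1
  1×2 = 2 → write 0 carry 1
  1×2+1 = 3 → write 1 carry 1
  0×2+1 = 1 → write 1
  1×2 = 2 → write 0 carry 1
  1×2+1 = 3 → write 1 carry 1
  1×2+1 = 3 → write 1 carry 1
  0×2+1 = 1 → write 1
  1×2 = 2 → write 0 carry 1
  1×2+1 = 3 → write 1 carry 1
  1×2+1 = 3 → write 1 carry 1
  0×2+1 = 1 → write 1
  0×2 = 0 → write 0
  1×2 = 2 → write 0 carry 1
  0×2+1 = 1 → write 1
  0×2 = 0 → write 0
  0×2 = 0 → write 0
  0×2 = 0 → write 0
  0×2 = 0 → write 0
  0×2 = 0 → write 0
  1×2 = 2 → write 0 carry 1
  remaining carry: 1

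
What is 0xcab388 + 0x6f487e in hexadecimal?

Add column by column in base 16, right to left:
  8+e = 6 carry 1
  8+7+1 = 0 carry 1
  3+8+1 = c
  b+4 = f
  a+f = 9 carry 1
  c+6+1 = 3 carry 1
  final carry 1

0x139fc06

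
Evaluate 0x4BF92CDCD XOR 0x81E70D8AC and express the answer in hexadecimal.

XOR each hex digit independently (no carries):
  4^8=C, B^1=A, F^E=1, 9^7=E, 2^0=2, C^D=1, D^8=5, C^A=6, D^C=1

0xCA1E21561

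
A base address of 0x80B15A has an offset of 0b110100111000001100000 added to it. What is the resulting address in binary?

0x80B15A = 0b100000001011000101011010 in binary.
Add column by column in base 2, right to left:
  0+0 = 0
  1+0 = 1
  0+0 = 0
  1+0 = 1
  1+0 = 1
  0+1 = 1
  1+1 = 0 carry 1
  0+0+1 = 1
  1+0 = 1
  0+0 = 0
  0+0 = 0
  0+0 = 0
  1+1 = 0 carry 1
  1+1+1 = 1 carry 1
  0+1+1 = 0 carry 1
  1+0+1 = 0 carry 1
  0+0+1 = 1
  0+1 = 1
  0+0 = 0
  0+1 = 1
  0+1 = 1
  0+0 = 0
  0+0 = 0
  1+0 = 1

0b100110110010000110111010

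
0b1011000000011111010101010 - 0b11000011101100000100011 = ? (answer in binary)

Subtract column by column in base 2:
  0-1 → 1 (borrow)
  1-1-1 → 1 (borrow)
  0-0-1 → 1 (borrow)
  1-0-1 → 0
  0-0 → 0
  1-1 → 0
  0-0 → 0
  1-0 → 1
  0-0 → 0
  1-0 → 1
  1-0 → 1
  1-1 → 0
  1-1 → 0
  1-0 → 1
  0-1 → 1 (borrow)
  0-1-1 → 0 (borrow)
  0-1-1 → 0 (borrow)
  0-0-1 → 1 (borrow)
  0-0-1 → 1 (borrow)
  0-0-1 → 1 (borrow)
  0-0-1 → 1 (borrow)
  1-1-1 → 1 (borrow)
  1-1-1 → 1 (borrow)
  0-0-1 → 1 (borrow)
  1-0-1 → 0

0b111111100110011010000111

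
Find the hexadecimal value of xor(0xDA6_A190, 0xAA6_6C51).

0x700CDC1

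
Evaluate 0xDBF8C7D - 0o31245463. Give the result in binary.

0b1101010110100100000101001010

0xDBF8C7D = 0b1101101111111000110001111101 in binary.
0o31245463 = 0b11001010100101100110011 in binary.
Subtract column by column in base 2:
  1-1 → 0
  0-1 → 1 (borrow)
  1-0-1 → 0
  1-0 → 1
  1-1 → 0
  1-1 → 0
  1-0 → 1
  0-0 → 0
  0-1 → 1 (borrow)
  0-1-1 → 0 (borrow)
  1-0-1 → 0
  1-1 → 0
  0-0 → 0
  0-0 → 0
  0-1 → 1 (borrow)
  1-0-1 → 0
  1-1 → 0
  1-0 → 1
  1-1 → 0
  1-0 → 1
  1-0 → 1
  1-1 → 0
  0-1 → 1 (borrow)
  1-0-1 → 0
  1-0 → 1
  0-0 → 0
  1-0 → 1
  1-0 → 1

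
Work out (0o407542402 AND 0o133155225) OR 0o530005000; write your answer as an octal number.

0o407542402 AND 0o133155225 = 0o003140000.
Then OR with 0o530005000.

0o533145000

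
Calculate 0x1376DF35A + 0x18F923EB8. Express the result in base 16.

Add column by column in base 16, right to left:
  A+8 = 2 carry 1
  5+B+1 = 1 carry 1
  3+E+1 = 2 carry 1
  F+3+1 = 3 carry 1
  D+2+1 = 0 carry 1
  6+9+1 = 0 carry 1
  7+F+1 = 7 carry 1
  3+8+1 = C
  1+1 = 2

0x2C7003212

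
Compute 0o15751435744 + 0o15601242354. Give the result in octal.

Add column by column in base 8, right to left:
  4+4 = 0 carry 1
  4+5+1 = 2 carry 1
  7+3+1 = 3 carry 1
  5+2+1 = 0 carry 1
  3+4+1 = 0 carry 1
  4+2+1 = 7
  1+1 = 2
  5+0 = 5
  7+6 = 5 carry 1
  5+5+1 = 3 carry 1
  1+1+1 = 3

0o33552700320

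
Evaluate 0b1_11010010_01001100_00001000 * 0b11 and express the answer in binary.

0b101011101101110010000011000

Multiply each base-2 digit by 3, carrying:
  0×3 = 0 → write 0
  0×3 = 0 → write 0
  0×3 = 0 → write 0
  1×3 = 3 → write 1 carry 1
  0×3+1 = 1 → write 1
  0×3 = 0 → write 0
  0×3 = 0 → write 0
  0×3 = 0 → write 0
  0×3 = 0 → write 0
  0×3 = 0 → write 0
  1×3 = 3 → write 1 carry 1
  1×3+1 = 4 → write 0 carry 2
  0×3+2 = 2 → write 0 carry 1
  0×3+1 = 1 → write 1
  1×3 = 3 → write 1 carry 1
  0×3+1 = 1 → write 1
  0×3 = 0 → write 0
  1×3 = 3 → write 1 carry 1
  0×3+1 = 1 → write 1
  0×3 = 0 → write 0
  1×3 = 3 → write 1 carry 1
  0×3+1 = 1 → write 1
  1×3 = 3 → write 1 carry 1
  1×3+1 = 4 → write 0 carry 2
  1×3+2 = 5 → write 1 carry 2
  remaining carry: 10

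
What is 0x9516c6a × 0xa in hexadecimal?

0x5d2e3c24

Multiply each base-16 digit by 10, carrying:
  a×10 = 100 → write 4 carry 6
  6×10+6 = 66 → write 2 carry 4
  c×10+4 = 124 → write c carry 7
  6×10+7 = 67 → write 3 carry 4
  1×10+4 = 14 → write e
  5×10 = 50 → write 2 carry 3
  9×10+3 = 93 → write d carry 5
  remaining carry: 5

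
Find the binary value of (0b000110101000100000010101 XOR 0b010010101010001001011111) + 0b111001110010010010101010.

0b1001101110100111011110100

First 0b000110101000100000010101 XOR 0b010010101010001001011111 = 0b010100000010101001001010.
Add column by column in base 2, right to left:
  0+0 = 0
  1+1 = 0 carry 1
  0+0+1 = 1
  1+1 = 0 carry 1
  0+0+1 = 1
  0+1 = 1
  1+0 = 1
  0+1 = 1
  0+0 = 0
  1+0 = 1
  0+1 = 1
  1+0 = 1
  0+0 = 0
  1+1 = 0 carry 1
  0+0+1 = 1
  0+0 = 0
  0+1 = 1
  0+1 = 1
  0+1 = 1
  0+0 = 0
  1+0 = 1
  0+1 = 1
  1+1 = 0 carry 1
  0+1+1 = 0 carry 1
  final carry 1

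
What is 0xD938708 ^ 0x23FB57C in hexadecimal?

XOR each hex digit independently (no carries):
  D^2=F, 9^3=A, 3^F=C, 8^B=3, 7^5=2, 0^7=7, 8^C=4

0xFAC3274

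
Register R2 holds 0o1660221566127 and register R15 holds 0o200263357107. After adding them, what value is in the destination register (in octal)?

Add column by column in base 8, right to left:
  7+7 = 6 carry 1
  2+0+1 = 3
  1+1 = 2
  6+7 = 5 carry 1
  6+5+1 = 4 carry 1
  5+3+1 = 1 carry 1
  1+3+1 = 5
  2+6 = 0 carry 1
  2+2+1 = 5
  0+0 = 0
  6+0 = 6
  6+2 = 0 carry 1
  1+0+1 = 2

0o2060505145236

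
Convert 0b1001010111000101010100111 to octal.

Group the bits in threes: 001 001 010 111 000 101 010 100 111 → 112705247.

0o112705247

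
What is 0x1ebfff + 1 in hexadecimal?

The trailing 3 digits are F (max in base 16), so adding 1 cascades: they roll to 0 and the next digit up increments.

0x1ec000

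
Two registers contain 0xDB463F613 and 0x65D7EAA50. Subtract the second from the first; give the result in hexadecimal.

Subtract column by column in base 16:
  3-0 → 3
  1-5 → C (borrow)
  6-A-1 → B (borrow)
  F-A-1 → 4
  3-E → 5 (borrow)
  6-7-1 → E (borrow)
  4-D-1 → 6 (borrow)
  B-5-1 → 5
  D-6 → 7

0x756E54BC3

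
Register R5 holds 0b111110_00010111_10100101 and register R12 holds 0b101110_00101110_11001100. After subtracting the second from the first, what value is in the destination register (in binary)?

Subtract column by column in base 2:
  1-0 → 1
  0-0 → 0
  1-1 → 0
  0-1 → 1 (borrow)
  0-0-1 → 1 (borrow)
  1-0-1 → 0
  0-1 → 1 (borrow)
  1-1-1 → 1 (borrow)
  1-0-1 → 0
  1-1 → 0
  1-1 → 0
  0-1 → 1 (borrow)
  1-0-1 → 0
  0-1 → 1 (borrow)
  0-0-1 → 1 (borrow)
  0-0-1 → 1 (borrow)
  0-0-1 → 1 (borrow)
  1-1-1 → 1 (borrow)
  1-1-1 → 1 (borrow)
  1-1-1 → 1 (borrow)
  1-0-1 → 0
  1-1 → 0

0b11111110100011011001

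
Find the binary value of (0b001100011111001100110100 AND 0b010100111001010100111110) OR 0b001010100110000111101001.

0b1110111111000111111101

0b001100011111001100110100 AND 0b010100111001010100111110 = 0b000100011001000100110100.
Then OR with 0b001010100110000111101001.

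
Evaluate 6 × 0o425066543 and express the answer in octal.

Multiply each base-8 digit by 6, carrying:
  3×6 = 18 → write 2 carry 2
  4×6+2 = 26 → write 2 carry 3
  5×6+3 = 33 → write 1 carry 4
  6×6+4 = 40 → write 0 carry 5
  6×6+5 = 41 → write 1 carry 5
  0×6+5 = 5 → write 5
  5×6 = 30 → write 6 carry 3
  2×6+3 = 15 → write 7 carry 1
  4×6+1 = 25 → write 1 carry 3
  remaining carry: 3

0o3176510122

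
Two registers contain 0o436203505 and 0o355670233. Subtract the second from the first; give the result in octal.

Subtract column by column in base 8:
  5-3 → 2
  0-3 → 5 (borrow)
  5-2-1 → 2
  3-0 → 3
  0-7 → 1 (borrow)
  2-6-1 → 3 (borrow)
  6-5-1 → 0
  3-5 → 6 (borrow)
  4-3-1 → 0

0o60313252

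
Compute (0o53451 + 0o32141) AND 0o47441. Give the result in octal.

0o5400

Add column by column in base 8, right to left:
  1+1 = 2
  5+4 = 1 carry 1
  4+1+1 = 6
  3+2 = 5
  5+3 = 0 carry 1
  final carry 1
Sum = 0o105612; now AND with 0o47441:
  1&0=0, 0&4=0, 5&7=5, 6&4=4, 1&4=0, 2&1=0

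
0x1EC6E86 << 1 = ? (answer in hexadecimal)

0x3D8DD0C

1 bits is not a whole number of base-16 digits; in binary: 1111011000110111010000110 << 1 = 11110110001101110100001100.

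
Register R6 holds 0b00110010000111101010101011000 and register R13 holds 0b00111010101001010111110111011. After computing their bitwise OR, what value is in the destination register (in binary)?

OR bit by bit (1 where either bit is 1):
  00110010000111101010101011000
| 00111010101001010111110111011
= 00111010101111111111111111011

0b00111010101111111111111111011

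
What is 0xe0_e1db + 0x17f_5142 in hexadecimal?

Add column by column in base 16, right to left:
  b+2 = d
  d+4 = 1 carry 1
  1+1+1 = 3
  e+5 = 3 carry 1
  0+f+1 = 0 carry 1
  e+7+1 = 6 carry 1
  0+1+1 = 2

0x260331d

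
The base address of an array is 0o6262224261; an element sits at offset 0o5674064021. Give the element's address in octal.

Add column by column in base 8, right to left:
  1+1 = 2
  6+2 = 0 carry 1
  2+0+1 = 3
  4+4 = 0 carry 1
  2+6+1 = 1 carry 1
  2+0+1 = 3
  2+4 = 6
  6+7 = 5 carry 1
  2+6+1 = 1 carry 1
  6+5+1 = 4 carry 1
  final carry 1

0o14156310302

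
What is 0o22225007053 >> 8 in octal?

8 bits is not a whole number of base-8 digits; in binary: 10010010010101000000111000101011 >> 8 = 100100100101010000001110.

0o44452016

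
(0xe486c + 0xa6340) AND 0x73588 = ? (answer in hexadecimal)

0x2188

Add column by column in base 16, right to left:
  c+0 = c
  6+4 = a
  8+3 = b
  4+6 = a
  e+a = 8 carry 1
  final carry 1
Sum = 0x18abac; now AND with 0x73588:
  1&0=0, 8&7=0, a&3=2, b&5=1, a&8=8, c&8=8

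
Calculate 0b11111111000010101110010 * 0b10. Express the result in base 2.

Multiply each base-2 digit by 2, carrying:
  0×2 = 0 → write 0
  1×2 = 2 → write 0 carry 1
  0×2+1 = 1 → write 1
  0×2 = 0 → write 0
  1×2 = 2 → write 0 carry 1
  1×2+1 = 3 → write 1 carry 1
  1×2+1 = 3 → write 1 carry 1
  0×2+1 = 1 → write 1
  1×2 = 2 → write 0 carry 1
  0×2+1 = 1 → write 1
  1×2 = 2 → write 0 carry 1
  0×2+1 = 1 → write 1
  0×2 = 0 → write 0
  0×2 = 0 → write 0
  0×2 = 0 → write 0
  1×2 = 2 → write 0 carry 1
  1×2+1 = 3 → write 1 carry 1
  1×2+1 = 3 → write 1 carry 1
  1×2+1 = 3 → write 1 carry 1
  1×2+1 = 3 → write 1 carry 1
  1×2+1 = 3 → write 1 carry 1
  1×2+1 = 3 → write 1 carry 1
  1×2+1 = 3 → write 1 carry 1
  remaining carry: 1

0b111111110000101011100100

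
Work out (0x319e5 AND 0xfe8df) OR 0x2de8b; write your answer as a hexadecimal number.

0x3decf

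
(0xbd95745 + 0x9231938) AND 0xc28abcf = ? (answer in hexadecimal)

Add column by column in base 16, right to left:
  5+8 = d
  4+3 = 7
  7+9 = 0 carry 1
  5+1+1 = 7
  9+3 = c
  d+2 = f
  b+9 = 4 carry 1
  final carry 1
Sum = 0x14fc707d; now AND with 0xc28abcf:
  1&0=0, 4&c=4, f&2=2, c&8=8, 7&a=2, 0&b=0, 7&c=4, d&f=d

0x428204d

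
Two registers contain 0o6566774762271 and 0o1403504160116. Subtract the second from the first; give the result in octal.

Subtract column by column in base 8:
  1-6 → 3 (borrow)
  7-1-1 → 5
  2-1 → 1
  2-0 → 2
  6-6 → 0
  7-1 → 6
  4-4 → 0
  7-0 → 7
  7-5 → 2
  6-3 → 3
  6-0 → 6
  5-4 → 1
  6-1 → 5

0o5163270602153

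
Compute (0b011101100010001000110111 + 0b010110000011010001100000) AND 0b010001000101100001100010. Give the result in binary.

Add column by column in base 2, right to left:
  1+0 = 1
  1+0 = 1
  1+0 = 1
  0+0 = 0
  1+0 = 1
  1+1 = 0 carry 1
  0+1+1 = 0 carry 1
  0+0+1 = 1
  0+0 = 0
  1+0 = 1
  0+1 = 1
  0+0 = 0
  0+1 = 1
  1+1 = 0 carry 1
  0+0+1 = 1
  0+0 = 0
  0+0 = 0
  1+0 = 1
  1+0 = 1
  0+1 = 1
  1+1 = 0 carry 1
  1+0+1 = 0 carry 1
  1+1+1 = 1 carry 1
  final carry 1
Sum = 0b110011100101011010010111; now AND with 0b010001000101100001100010:
  110011100101011010010111
& 010001000101100001100010
= 010001000101000000000010

0b10001000101000000000010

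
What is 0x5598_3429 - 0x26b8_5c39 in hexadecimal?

Subtract column by column in base 16:
  9-9 → 0
  2-3 → f (borrow)
  4-c-1 → 7 (borrow)
  3-5-1 → d (borrow)
  8-8-1 → f (borrow)
  9-b-1 → d (borrow)
  5-6-1 → e (borrow)
  5-2-1 → 2

0x2edfd7f0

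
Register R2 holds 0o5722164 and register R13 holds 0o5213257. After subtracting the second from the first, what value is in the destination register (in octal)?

Subtract column by column in base 8:
  4-7 → 5 (borrow)
  6-5-1 → 0
  1-2 → 7 (borrow)
  2-3-1 → 6 (borrow)
  2-1-1 → 0
  7-2 → 5
  5-5 → 0

0o506705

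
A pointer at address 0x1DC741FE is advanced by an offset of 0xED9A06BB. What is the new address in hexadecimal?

0x10B6148B9

Add column by column in base 16, right to left:
  E+B = 9 carry 1
  F+B+1 = B carry 1
  1+6+1 = 8
  4+0 = 4
  7+A = 1 carry 1
  C+9+1 = 6 carry 1
  D+D+1 = B carry 1
  1+E+1 = 0 carry 1
  final carry 1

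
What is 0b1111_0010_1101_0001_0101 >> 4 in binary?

0b1111001011010001

Right shift by 4: drop the 4 least-significant bits.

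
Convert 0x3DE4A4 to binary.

Expand each hex digit to 4 bits: 3=0011 D=1101 E=1110 4=0100 A=1010 4=0100.

0b1111011110010010100100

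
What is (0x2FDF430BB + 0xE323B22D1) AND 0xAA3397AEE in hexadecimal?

0x2029528C

Add column by column in base 16, right to left:
  B+1 = C
  B+D = 8 carry 1
  0+2+1 = 3
  3+2 = 5
  4+B = F
  F+3 = 2 carry 1
  D+2+1 = 0 carry 1
  F+3+1 = 3 carry 1
  2+E+1 = 1 carry 1
  final carry 1
Sum = 0x11302F538C; now AND with 0xAA3397AEE:
  1&0=0, 1&A=0, 3&A=2, 0&3=0, 2&3=2, F&9=9, 5&7=5, 3&A=2, 8&E=8, C&E=C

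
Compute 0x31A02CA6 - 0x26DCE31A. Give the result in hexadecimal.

0xAC3498C

Subtract column by column in base 16:
  6-A → C (borrow)
  A-1-1 → 8
  C-3 → 9
  2-E → 4 (borrow)
  0-C-1 → 3 (borrow)
  A-D-1 → C (borrow)
  1-6-1 → A (borrow)
  3-2-1 → 0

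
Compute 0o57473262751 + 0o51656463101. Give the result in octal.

Add column by column in base 8, right to left:
  1+1 = 2
  5+0 = 5
  7+1 = 0 carry 1
  2+3+1 = 6
  6+6 = 4 carry 1
  2+4+1 = 7
  3+6 = 1 carry 1
  7+5+1 = 5 carry 1
  4+6+1 = 3 carry 1
  7+1+1 = 1 carry 1
  5+5+1 = 3 carry 1
  final carry 1

0o131351746052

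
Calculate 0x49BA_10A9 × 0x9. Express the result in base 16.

0x2978A95F1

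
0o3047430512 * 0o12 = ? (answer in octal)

0o36613366344

Multiply each base-8 digit by 10, carrying:
  2×10 = 20 → write 4 carry 2
  1×10+2 = 12 → write 4 carry 1
  5×10+1 = 51 → write 3 carry 6
  0×10+6 = 6 → write 6
  3×10 = 30 → write 6 carry 3
  4×10+3 = 43 → write 3 carry 5
  7×10+5 = 75 → write 3 carry 9
  4×10+9 = 49 → write 1 carry 6
  0×10+6 = 6 → write 6
  3×10 = 30 → write 6 carry 3
  remaining carry: 3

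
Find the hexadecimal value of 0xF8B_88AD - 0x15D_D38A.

Subtract column by column in base 16:
  D-A → 3
  A-8 → 2
  8-3 → 5
  8-D → B (borrow)
  B-D-1 → D (borrow)
  8-5-1 → 2
  F-1 → E

0xE2DB523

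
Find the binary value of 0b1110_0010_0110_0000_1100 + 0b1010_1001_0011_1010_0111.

0b110001011100110110011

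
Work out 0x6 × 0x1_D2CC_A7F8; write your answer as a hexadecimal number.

Multiply each base-16 digit by 6, carrying:
  8×6 = 48 → write 0 carry 3
  F×6+3 = 93 → write D carry 5
  7×6+5 = 47 → write F carry 2
  A×6+2 = 62 → write E carry 3
  C×6+3 = 75 → write B carry 4
  C×6+4 = 76 → write C carry 4
  2×6+4 = 16 → write 0 carry 1
  D×6+1 = 79 → write F carry 4
  1×6+4 = 10 → write A

0xAF0CBEFD0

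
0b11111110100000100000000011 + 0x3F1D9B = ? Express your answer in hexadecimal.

0x439259E

0b11111110100000100000000011 = 0x3FA0803 in hexadecimal.
Add column by column in base 16, right to left:
  3+B = E
  0+9 = 9
  8+D = 5 carry 1
  0+1+1 = 2
  A+F = 9 carry 1
  F+3+1 = 3 carry 1
  3+0+1 = 4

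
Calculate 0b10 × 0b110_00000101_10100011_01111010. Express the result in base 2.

0b1100000010110100011011110100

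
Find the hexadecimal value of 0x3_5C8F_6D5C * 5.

Multiply each base-16 digit by 5, carrying:
  C×5 = 60 → write C carry 3
  5×5+3 = 28 → write C carry 1
  D×5+1 = 66 → write 2 carry 4
  6×5+4 = 34 → write 2 carry 2
  F×5+2 = 77 → write D carry 4
  8×5+4 = 44 → write C carry 2
  C×5+2 = 62 → write E carry 3
  5×5+3 = 28 → write C carry 1
  3×5+1 = 16 → write 0 carry 1
  remaining carry: 1

0x10CECD22CC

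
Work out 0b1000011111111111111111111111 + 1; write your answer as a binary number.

0b1000100000000000000000000000

The trailing 23 digits are 1 (max in base 2), so adding 1 cascades: they roll to 0 and the next digit up increments.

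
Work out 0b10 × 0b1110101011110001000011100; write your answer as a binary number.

Multiply each base-2 digit by 2, carrying:
  0×2 = 0 → write 0
  0×2 = 0 → write 0
  1×2 = 2 → write 0 carry 1
  1×2+1 = 3 → write 1 carry 1
  1×2+1 = 3 → write 1 carry 1
  0×2+1 = 1 → write 1
  0×2 = 0 → write 0
  0×2 = 0 → write 0
  0×2 = 0 → write 0
  1×2 = 2 → write 0 carry 1
  0×2+1 = 1 → write 1
  0×2 = 0 → write 0
  0×2 = 0 → write 0
  1×2 = 2 → write 0 carry 1
  1×2+1 = 3 → write 1 carry 1
  1×2+1 = 3 → write 1 carry 1
  1×2+1 = 3 → write 1 carry 1
  0×2+1 = 1 → write 1
  1×2 = 2 → write 0 carry 1
  0×2+1 = 1 → write 1
  1×2 = 2 → write 0 carry 1
  0×2+1 = 1 → write 1
  1×2 = 2 → write 0 carry 1
  1×2+1 = 3 → write 1 carry 1
  1×2+1 = 3 → write 1 carry 1
  remaining carry: 1

0b11101010111100010000111000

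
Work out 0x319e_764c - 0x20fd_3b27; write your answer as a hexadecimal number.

0x10a13b25

Subtract column by column in base 16:
  c-7 → 5
  4-2 → 2
  6-b → b (borrow)
  7-3-1 → 3
  e-d → 1
  9-f → a (borrow)
  1-0-1 → 0
  3-2 → 1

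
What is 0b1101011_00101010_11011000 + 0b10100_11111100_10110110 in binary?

0b100000000010011110001110

Add column by column in base 2, right to left:
  0+0 = 0
  0+1 = 1
  0+1 = 1
  1+0 = 1
  1+1 = 0 carry 1
  0+1+1 = 0 carry 1
  1+0+1 = 0 carry 1
  1+1+1 = 1 carry 1
  0+0+1 = 1
  1+0 = 1
  0+1 = 1
  1+1 = 0 carry 1
  0+1+1 = 0 carry 1
  1+1+1 = 1 carry 1
  0+1+1 = 0 carry 1
  0+1+1 = 0 carry 1
  1+0+1 = 0 carry 1
  1+0+1 = 0 carry 1
  0+1+1 = 0 carry 1
  1+0+1 = 0 carry 1
  0+1+1 = 0 carry 1
  1+0+1 = 0 carry 1
  1+0+1 = 0 carry 1
  final carry 1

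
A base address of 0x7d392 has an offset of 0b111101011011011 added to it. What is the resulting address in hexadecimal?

0b111101011011011 = 0x7adb in hexadecimal.
Add column by column in base 16, right to left:
  2+b = d
  9+d = 6 carry 1
  3+a+1 = e
  d+7 = 4 carry 1
  7+0+1 = 8

0x84e6d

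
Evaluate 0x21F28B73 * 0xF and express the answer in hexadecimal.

0x1FD362BBD

Multiply each base-16 digit by 15, carrying:
  3×15 = 45 → write D carry 2
  7×15+2 = 107 → write B carry 6
  B×15+6 = 171 → write B carry 10
  8×15+10 = 130 → write 2 carry 8
  2×15+8 = 38 → write 6 carry 2
  F×15+2 = 227 → write 3 carry 14
  1×15+14 = 29 → write D carry 1
  2×15+1 = 31 → write F carry 1
  remaining carry: 1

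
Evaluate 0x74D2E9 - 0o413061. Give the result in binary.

0b11100101011110010111000

0x74D2E9 = 0b11101001101001011101001 in binary.
0o413061 = 0b100001011000110001 in binary.
Subtract column by column in base 2:
  1-1 → 0
  0-0 → 0
  0-0 → 0
  1-0 → 1
  0-1 → 1 (borrow)
  1-1-1 → 1 (borrow)
  1-0-1 → 0
  1-0 → 1
  0-0 → 0
  1-1 → 0
  0-1 → 1 (borrow)
  0-0-1 → 1 (borrow)
  1-1-1 → 1 (borrow)
  0-0-1 → 1 (borrow)
  1-0-1 → 0
  1-0 → 1
  0-0 → 0
  0-1 → 1 (borrow)
  1-0-1 → 0
  0-0 → 0
  1-0 → 1
  1-0 → 1
  1-0 → 1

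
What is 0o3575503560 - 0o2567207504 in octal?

0o1006274054

Subtract column by column in base 8:
  0-4 → 4 (borrow)
  6-0-1 → 5
  5-5 → 0
  3-7 → 4 (borrow)
  0-0-1 → 7 (borrow)
  5-2-1 → 2
  5-7 → 6 (borrow)
  7-6-1 → 0
  5-5 → 0
  3-2 → 1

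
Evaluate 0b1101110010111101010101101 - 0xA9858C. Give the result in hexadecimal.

0x10FF521

0b1101110010111101010101101 = 0x1B97AAD in hexadecimal.
Subtract column by column in base 16:
  D-C → 1
  A-8 → 2
  A-5 → 5
  7-8 → F (borrow)
  9-9-1 → F (borrow)
  B-A-1 → 0
  1-0 → 1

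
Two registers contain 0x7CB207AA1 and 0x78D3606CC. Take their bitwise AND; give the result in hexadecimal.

AND each hex digit independently (no carries):
  7&7=7, C&8=8, B&D=9, 2&3=2, 0&6=0, 7&0=0, A&6=2, A&C=8, 1&C=0

0x789200280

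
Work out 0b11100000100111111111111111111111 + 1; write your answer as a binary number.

0b11100000101000000000000000000000

The trailing 21 digits are 1 (max in base 2), so adding 1 cascades: they roll to 0 and the next digit up increments.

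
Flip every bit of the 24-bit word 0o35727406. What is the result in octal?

0o42050371

Each oct digit d becomes 7−d:
  3→4, 5→2, 7→0, 2→5, 7→0, 4→3, 0→7, 6→1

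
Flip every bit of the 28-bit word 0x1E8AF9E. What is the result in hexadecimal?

0xE175061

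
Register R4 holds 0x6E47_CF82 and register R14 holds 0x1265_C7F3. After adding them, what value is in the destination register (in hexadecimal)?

0x80AD9775

Add column by column in base 16, right to left:
  2+3 = 5
  8+F = 7 carry 1
  F+7+1 = 7 carry 1
  C+C+1 = 9 carry 1
  7+5+1 = D
  4+6 = A
  E+2 = 0 carry 1
  6+1+1 = 8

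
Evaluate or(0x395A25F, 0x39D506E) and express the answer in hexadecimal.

OR each hex digit independently (no carries):
  3|3=3, 9|9=9, 5|D=D, A|5=F, 2|0=2, 5|6=7, F|E=F

0x39DF27F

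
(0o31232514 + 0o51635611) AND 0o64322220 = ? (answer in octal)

0o20220

Add column by column in base 8, right to left:
  4+1 = 5
  1+1 = 2
  5+6 = 3 carry 1
  2+5+1 = 0 carry 1
  3+3+1 = 7
  2+6 = 0 carry 1
  1+1+1 = 3
  3+5 = 0 carry 1
  final carry 1
Sum = 0o103070325; now AND with 0o64322220:
  1&0=0, 0&6=0, 3&4=0, 0&3=0, 7&2=2, 0&2=0, 3&2=2, 2&2=2, 5&0=0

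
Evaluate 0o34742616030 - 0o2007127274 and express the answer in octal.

0o32733466534

Subtract column by column in base 8:
  0-4 → 4 (borrow)
  3-7-1 → 3 (borrow)
  0-2-1 → 5 (borrow)
  6-7-1 → 6 (borrow)
  1-2-1 → 6 (borrow)
  6-1-1 → 4
  2-7 → 3 (borrow)
  4-0-1 → 3
  7-0 → 7
  4-2 → 2
  3-0 → 3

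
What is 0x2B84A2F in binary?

Expand each hex digit to 4 bits: 2=0010 B=1011 8=1000 4=0100 A=1010 2=0010 F=1111.

0b10101110000100101000101111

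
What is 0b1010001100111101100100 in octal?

0o12147544

Group the bits in threes: 001 010 001 100 111 101 100 100 → 12147544.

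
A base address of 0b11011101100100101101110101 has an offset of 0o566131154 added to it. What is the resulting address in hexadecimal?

0b11011101100100101101110101 = 0x3764b75 in hexadecimal.
0o566131154 = 0x5d8b26c in hexadecimal.
Add column by column in base 16, right to left:
  5+c = 1 carry 1
  7+6+1 = e
  b+2 = d
  4+b = f
  6+8 = e
  7+d = 4 carry 1
  3+5+1 = 9

0x94efde1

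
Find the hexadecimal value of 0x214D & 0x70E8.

0x2048

AND each hex digit independently (no carries):
  2&7=2, 1&0=0, 4&E=4, D&8=8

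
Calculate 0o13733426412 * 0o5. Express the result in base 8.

0o73511560462

Multiply each base-8 digit by 5, carrying:
  2×5 = 10 → write 2 carry 1
  1×5+1 = 6 → write 6
  4×5 = 20 → write 4 carry 2
  6×5+2 = 32 → write 0 carry 4
  2×5+4 = 14 → write 6 carry 1
  4×5+1 = 21 → write 5 carry 2
  3×5+2 = 17 → write 1 carry 2
  3×5+2 = 17 → write 1 carry 2
  7×5+2 = 37 → write 5 carry 4
  3×5+4 = 19 → write 3 carry 2
  1×5+2 = 7 → write 7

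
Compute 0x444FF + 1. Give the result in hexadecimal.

0x44500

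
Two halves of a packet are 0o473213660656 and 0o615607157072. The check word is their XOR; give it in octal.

0o266414737624

XOR each oct digit independently (no carries):
  4^6=2, 7^1=6, 3^5=6, 2^6=4, 1^0=1, 3^7=4, 6^1=7, 6^5=3, 0^7=7, 6^0=6, 5^7=2, 6^2=4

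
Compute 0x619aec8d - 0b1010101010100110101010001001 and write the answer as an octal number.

0o12674101004

0x619aec8d = 0o14146566215 in octal.
0b1010101010100110101010001001 = 0o1252465211 in octal.
Subtract column by column in base 8:
  5-1 → 4
  1-1 → 0
  2-2 → 0
  6-5 → 1
  6-6 → 0
  5-4 → 1
  6-2 → 4
  4-5 → 7 (borrow)
  1-2-1 → 6 (borrow)
  4-1-1 → 2
  1-0 → 1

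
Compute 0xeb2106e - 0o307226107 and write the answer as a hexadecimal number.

0o307226107 = 0x31d2c47 in hexadecimal.
Subtract column by column in base 16:
  e-7 → 7
  6-4 → 2
  0-c → 4 (borrow)
  1-2-1 → e (borrow)
  2-d-1 → 4 (borrow)
  b-1-1 → 9
  e-3 → b

0xb94e427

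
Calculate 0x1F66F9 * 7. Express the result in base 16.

0xDBD0CF

Multiply each base-16 digit by 7, carrying:
  9×7 = 63 → write F carry 3
  F×7+3 = 108 → write C carry 6
  6×7+6 = 48 → write 0 carry 3
  6×7+3 = 45 → write D carry 2
  F×7+2 = 107 → write B carry 6
  1×7+6 = 13 → write D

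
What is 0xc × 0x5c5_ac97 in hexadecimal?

0x45441714

Multiply each base-16 digit by 12, carrying:
  7×12 = 84 → write 4 carry 5
  9×12+5 = 113 → write 1 carry 7
  c×12+7 = 151 → write 7 carry 9
  a×12+9 = 129 → write 1 carry 8
  5×12+8 = 68 → write 4 carry 4
  c×12+4 = 148 → write 4 carry 9
  5×12+9 = 69 → write 5 carry 4
  remaining carry: 4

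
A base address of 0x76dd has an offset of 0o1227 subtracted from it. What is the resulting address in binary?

0x76dd = 0b111011011011101 in binary.
0o1227 = 0b1010010111 in binary.
Subtract column by column in base 2:
  1-1 → 0
  0-1 → 1 (borrow)
  1-1-1 → 1 (borrow)
  1-0-1 → 0
  1-1 → 0
  0-0 → 0
  1-0 → 1
  1-1 → 0
  0-0 → 0
  1-1 → 0
  1-0 → 1
  0-0 → 0
  1-0 → 1
  1-0 → 1
  1-0 → 1

0b111010001000110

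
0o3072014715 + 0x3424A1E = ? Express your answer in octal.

0o3412461753

0x3424A1E = 0o320445036 in octal.
Add column by column in base 8, right to left:
  5+6 = 3 carry 1
  1+3+1 = 5
  7+0 = 7
  4+5 = 1 carry 1
  1+4+1 = 6
  0+4 = 4
  2+0 = 2
  7+2 = 1 carry 1
  0+3+1 = 4
  3+0 = 3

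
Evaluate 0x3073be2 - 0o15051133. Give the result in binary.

0b10110100101110100110000111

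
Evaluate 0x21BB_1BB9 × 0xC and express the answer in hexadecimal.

0x194C54CAC

Multiply each base-16 digit by 12, carrying:
  9×12 = 108 → write C carry 6
  B×12+6 = 138 → write A carry 8
  B×12+8 = 140 → write C carry 8
  1×12+8 = 20 → write 4 carry 1
  B×12+1 = 133 → write 5 carry 8
  B×12+8 = 140 → write C carry 8
  1×12+8 = 20 → write 4 carry 1
  2×12+1 = 25 → write 9 carry 1
  remaining carry: 1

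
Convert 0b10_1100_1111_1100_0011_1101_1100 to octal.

0o263741734

Group the bits in threes: 010 110 011 111 100 001 111 011 100 → 263741734.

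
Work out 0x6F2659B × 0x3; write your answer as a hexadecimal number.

Multiply each base-16 digit by 3, carrying:
  B×3 = 33 → write 1 carry 2
  9×3+2 = 29 → write D carry 1
  5×3+1 = 16 → write 0 carry 1
  6×3+1 = 19 → write 3 carry 1
  2×3+1 = 7 → write 7
  F×3 = 45 → write D carry 2
  6×3+2 = 20 → write 4 carry 1
  remaining carry: 1

0x14D730D1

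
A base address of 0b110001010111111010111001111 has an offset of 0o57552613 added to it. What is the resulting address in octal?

0b110001010111111010111001111 = 0o612772717 in octal.
Add column by column in base 8, right to left:
  7+3 = 2 carry 1
  1+1+1 = 3
  7+6 = 5 carry 1
  2+2+1 = 5
  7+5 = 4 carry 1
  7+5+1 = 5 carry 1
  2+7+1 = 2 carry 1
  1+5+1 = 7
  6+0 = 6

0o672545532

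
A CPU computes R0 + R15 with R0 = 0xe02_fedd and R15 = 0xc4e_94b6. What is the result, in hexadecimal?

Add column by column in base 16, right to left:
  d+6 = 3 carry 1
  d+b+1 = 9 carry 1
  e+4+1 = 3 carry 1
  f+9+1 = 9 carry 1
  2+e+1 = 1 carry 1
  0+4+1 = 5
  e+c = a carry 1
  final carry 1

0x1a519393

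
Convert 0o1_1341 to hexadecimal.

0x12E1

Each octal digit is 3 bits: 1=001 1=001 3=011 4=100 1=001.
Group the bits into nibbles: 0001 0010 1110 0001 → 12E1.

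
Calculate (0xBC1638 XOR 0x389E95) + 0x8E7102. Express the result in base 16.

0x112F9AF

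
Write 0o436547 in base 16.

Each octal digit is 3 bits: 4=100 3=011 6=110 5=101 4=100 7=111.
Group the bits into nibbles: 0010 0011 1101 0110 0111 → 23D67.

0x23D67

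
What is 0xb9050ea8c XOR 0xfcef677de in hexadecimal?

XOR each hex digit independently (no carries):
  b^f=4, 9^c=5, 0^e=e, 5^f=a, 0^6=6, e^7=9, a^7=d, 8^d=5, c^e=2

0x45ea69d52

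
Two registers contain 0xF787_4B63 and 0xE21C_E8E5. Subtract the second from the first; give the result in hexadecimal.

0x156A627E

Subtract column by column in base 16:
  3-5 → E (borrow)
  6-E-1 → 7 (borrow)
  B-8-1 → 2
  4-E → 6 (borrow)
  7-C-1 → A (borrow)
  8-1-1 → 6
  7-2 → 5
  F-E → 1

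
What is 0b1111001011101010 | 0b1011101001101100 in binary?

OR bit by bit (1 where either bit is 1):
  1111001011101010
| 1011101001101100
= 1111101011101110

0b1111101011101110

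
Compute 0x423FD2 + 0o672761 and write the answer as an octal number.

0x423FD2 = 0o20437722 in octal.
Add column by column in base 8, right to left:
  2+1 = 3
  2+6 = 0 carry 1
  7+7+1 = 7 carry 1
  7+2+1 = 2 carry 1
  3+7+1 = 3 carry 1
  4+6+1 = 3 carry 1
  0+0+1 = 1
  2+0 = 2

0o21332703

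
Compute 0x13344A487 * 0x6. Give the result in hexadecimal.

Multiply each base-16 digit by 6, carrying:
  7×6 = 42 → write A carry 2
  8×6+2 = 50 → write 2 carry 3
  4×6+3 = 27 → write B carry 1
  A×6+1 = 61 → write D carry 3
  4×6+3 = 27 → write B carry 1
  4×6+1 = 25 → write 9 carry 1
  3×6+1 = 19 → write 3 carry 1
  3×6+1 = 19 → write 3 carry 1
  1×6+1 = 7 → write 7

0x7339BDB2A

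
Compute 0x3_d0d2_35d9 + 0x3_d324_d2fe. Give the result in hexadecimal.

0x7a3f708d7

Add column by column in base 16, right to left:
  9+e = 7 carry 1
  d+f+1 = d carry 1
  5+2+1 = 8
  3+d = 0 carry 1
  2+4+1 = 7
  d+2 = f
  0+3 = 3
  d+d = a carry 1
  3+3+1 = 7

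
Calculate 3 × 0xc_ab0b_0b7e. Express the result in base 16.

0x260121227a

Multiply each base-16 digit by 3, carrying:
  e×3 = 42 → write a carry 2
  7×3+2 = 23 → write 7 carry 1
  b×3+1 = 34 → write 2 carry 2
  0×3+2 = 2 → write 2
  b×3 = 33 → write 1 carry 2
  0×3+2 = 2 → write 2
  b×3 = 33 → write 1 carry 2
  a×3+2 = 32 → write 0 carry 2
  c×3+2 = 38 → write 6 carry 2
  remaining carry: 2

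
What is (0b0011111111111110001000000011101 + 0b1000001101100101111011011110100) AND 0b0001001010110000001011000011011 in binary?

Add column by column in base 2, right to left:
  1+0 = 1
  0+0 = 0
  1+1 = 0 carry 1
  1+0+1 = 0 carry 1
  1+1+1 = 1 carry 1
  0+1+1 = 0 carry 1
  0+1+1 = 0 carry 1
  0+1+1 = 0 carry 1
  0+0+1 = 1
  0+1 = 1
  0+1 = 1
  0+0 = 0
  1+1 = 0 carry 1
  0+1+1 = 0 carry 1
  0+1+1 = 0 carry 1
  0+1+1 = 0 carry 1
  1+0+1 = 0 carry 1
  1+1+1 = 1 carry 1
  1+0+1 = 0 carry 1
  1+0+1 = 0 carry 1
  1+1+1 = 1 carry 1
  1+1+1 = 1 carry 1
  1+0+1 = 0 carry 1
  1+1+1 = 1 carry 1
  1+1+1 = 1 carry 1
  1+0+1 = 0 carry 1
  1+0+1 = 0 carry 1
  1+0+1 = 0 carry 1
  1+0+1 = 0 carry 1
  0+0+1 = 1
  0+1 = 1
Sum = 0b1100001101100100000011100010001; now AND with 0b0001001010110000001011000011011:
  1100001101100100000011100010001
& 0001001010110000001011000011011
= 0000001000100000000011000010001

0b1000100000000011000010001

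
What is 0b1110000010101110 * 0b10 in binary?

Multiply each base-2 digit by 2, carrying:
  0×2 = 0 → write 0
  1×2 = 2 → write 0 carry 1
  1×2+1 = 3 → write 1 carry 1
  1×2+1 = 3 → write 1 carry 1
  0×2+1 = 1 → write 1
  1×2 = 2 → write 0 carry 1
  0×2+1 = 1 → write 1
  1×2 = 2 → write 0 carry 1
  0×2+1 = 1 → write 1
  0×2 = 0 → write 0
  0×2 = 0 → write 0
  0×2 = 0 → write 0
  0×2 = 0 → write 0
  1×2 = 2 → write 0 carry 1
  1×2+1 = 3 → write 1 carry 1
  1×2+1 = 3 → write 1 carry 1
  remaining carry: 1

0b11100000101011100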